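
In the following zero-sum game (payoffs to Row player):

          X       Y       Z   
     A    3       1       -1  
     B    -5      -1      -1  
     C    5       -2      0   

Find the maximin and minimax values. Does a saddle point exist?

Maximin = -1, Minimax = 0, Saddle: False

Work:
Row minimums: [-1, -5, -2] → maximin = -1
Column maximums: [5, 1, 0] → minimax = 0
No saddle point (maximin ≠ minimax). Mixed strategy needed.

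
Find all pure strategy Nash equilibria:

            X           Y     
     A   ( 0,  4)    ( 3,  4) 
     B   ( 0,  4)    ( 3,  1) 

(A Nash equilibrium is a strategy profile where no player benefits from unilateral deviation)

Nash equilibrium: (A, X), (A, Y), (B, X)

Work:
Best responses:
  P1 vs X: payoffs [0, 0] → best response A/B (payoff 0)
  P1 vs Y: payoffs [3, 3] → best response A/B (payoff 3)
  P2 vs A: payoffs [4, 4] → best response X/Y (payoff 4)
  P2 vs B: payoffs [4, 1] → best response X (payoff 4)
Mutual best responses: (A,X), (A,Y), (B,X) → Nash equilibria.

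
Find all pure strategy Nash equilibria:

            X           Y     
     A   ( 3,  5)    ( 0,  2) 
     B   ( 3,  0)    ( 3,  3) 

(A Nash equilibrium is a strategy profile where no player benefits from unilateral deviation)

Nash equilibrium: (A, X), (B, Y)

Work:
Best responses:
  P1 vs X: payoffs [3, 3] → best response A/B (payoff 3)
  P1 vs Y: payoffs [0, 3] → best response B (payoff 3)
  P2 vs A: payoffs [5, 2] → best response X (payoff 5)
  P2 vs B: payoffs [0, 3] → best response Y (payoff 3)
Mutual best responses: (A,X), (B,Y) → Nash equilibria.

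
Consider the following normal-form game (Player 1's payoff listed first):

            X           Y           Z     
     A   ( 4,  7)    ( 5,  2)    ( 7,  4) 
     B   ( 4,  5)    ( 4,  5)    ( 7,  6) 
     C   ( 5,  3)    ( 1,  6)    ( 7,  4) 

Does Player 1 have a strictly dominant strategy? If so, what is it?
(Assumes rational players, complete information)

No strictly dominant strategy exists for Player 1

Work:
A strategy strictly dominates another if it gives a strictly higher payoff against every opponent action. Compare each pair of P1's strategies column-by-column:
  A vs B: [4 vs 4, 5 vs 4, 7 vs 7] → A does not strictly dominate B (column X: 4 ≤ 4)
  A vs C: [4 vs 5, 5 vs 1, 7 vs 7] → A does not strictly dominate C (column X: 4 ≤ 5)
  B vs A: [4 vs 4, 4 vs 5, 7 vs 7] → B does not strictly dominate A (column X: 4 ≤ 4)
  B vs C: [4 vs 5, 4 vs 1, 7 vs 7] → B does not strictly dominate C (column X: 4 ≤ 5)
  C vs A: [5 vs 4, 1 vs 5, 7 vs 7] → C does not strictly dominate A (column Y: 1 ≤ 5)
  C vs B: [5 vs 4, 1 vs 4, 7 vs 7] → C does not strictly dominate B (column Y: 1 ≤ 4)
No single strategy strictly dominates all others → no strictly dominant strategy.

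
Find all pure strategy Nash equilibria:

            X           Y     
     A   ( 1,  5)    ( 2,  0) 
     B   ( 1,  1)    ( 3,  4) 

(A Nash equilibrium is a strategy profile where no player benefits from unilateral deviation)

Nash equilibrium: (A, X), (B, Y)

Work:
Best responses:
  P1 vs X: payoffs [1, 1] → best response A/B (payoff 1)
  P1 vs Y: payoffs [2, 3] → best response B (payoff 3)
  P2 vs A: payoffs [5, 0] → best response X (payoff 5)
  P2 vs B: payoffs [1, 4] → best response Y (payoff 4)
Mutual best responses: (A,X), (B,Y) → Nash equilibria.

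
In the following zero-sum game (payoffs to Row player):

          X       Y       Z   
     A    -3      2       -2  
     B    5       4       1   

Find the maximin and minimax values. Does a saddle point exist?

Maximin = 1, Minimax = 1, Saddle: True

Work:
Row minimums: [-3, 1] → maximin = 1
Column maximums: [5, 4, 1] → minimax = 1
Saddle point exists! Game value = 1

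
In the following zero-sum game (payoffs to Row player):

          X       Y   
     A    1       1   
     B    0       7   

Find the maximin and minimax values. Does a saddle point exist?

Maximin = 1, Minimax = 1, Saddle: True

Work:
Row minimums: [1, 0] → maximin = 1
Column maximums: [1, 7] → minimax = 1
Saddle point exists! Game value = 1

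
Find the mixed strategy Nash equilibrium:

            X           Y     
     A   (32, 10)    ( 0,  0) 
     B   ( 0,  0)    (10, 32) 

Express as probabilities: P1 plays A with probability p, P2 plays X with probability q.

p = 0.7619, q = 0.2381

Work:
Find probabilities that make opponent indifferent:
P2 chooses q to make P1 indifferent between A and B
P1 chooses p to make P2 indifferent between X and Y
Mixed NE: P1 plays (A: 0.7619, B: 0.2381), P2 plays (X: 0.2381, Y: 0.7619)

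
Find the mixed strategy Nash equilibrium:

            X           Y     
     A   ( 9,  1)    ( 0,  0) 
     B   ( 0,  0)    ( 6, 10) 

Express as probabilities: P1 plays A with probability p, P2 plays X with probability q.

p = 0.9091, q = 0.4

Work:
Find probabilities that make opponent indifferent:
P2 chooses q to make P1 indifferent between A and B
P1 chooses p to make P2 indifferent between X and Y
Mixed NE: P1 plays (A: 0.9091, B: 0.0909), P2 plays (X: 0.4, Y: 0.6)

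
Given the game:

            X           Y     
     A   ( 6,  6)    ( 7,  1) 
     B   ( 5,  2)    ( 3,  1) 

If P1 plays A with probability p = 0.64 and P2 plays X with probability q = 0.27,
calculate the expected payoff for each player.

E[P1] = 5.5816, E[P2] = 1.9612

Work:
E[P1] = p·q·π₁(A,X) + p·(1-q)·π₁(A,Y) + (1-p)·q·π₁(B,X) + (1-p)·(1-q)·π₁(B,Y)
= 0.64·0.27·6 + 0.64·0.73·7 + 0.36·0.27·5 + 0.36·0.73·3
= 5.5816

E[P2] = 1.9612 (similar calculation)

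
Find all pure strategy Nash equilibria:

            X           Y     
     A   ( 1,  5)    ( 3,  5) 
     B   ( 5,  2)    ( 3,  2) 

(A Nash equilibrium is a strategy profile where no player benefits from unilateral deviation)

Nash equilibrium: (A, Y), (B, X), (B, Y)

Work:
Best responses:
  P1 vs X: payoffs [1, 5] → best response B (payoff 5)
  P1 vs Y: payoffs [3, 3] → best response A/B (payoff 3)
  P2 vs A: payoffs [5, 5] → best response X/Y (payoff 5)
  P2 vs B: payoffs [2, 2] → best response X/Y (payoff 2)
Mutual best responses: (A,Y), (B,X), (B,Y) → Nash equilibria.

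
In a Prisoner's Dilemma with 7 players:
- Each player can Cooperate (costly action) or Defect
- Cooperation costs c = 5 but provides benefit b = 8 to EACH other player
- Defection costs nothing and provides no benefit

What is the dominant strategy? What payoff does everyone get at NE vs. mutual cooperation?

Dominant: Defect; NE payoff = 0; Coop payoff = 43

Work:
Defect dominates (saves cost c = 5, benefit to others is external)
NE: All defect → everyone gets 0
If all cooperate: each receives (6)×8 - 5 = 43
Social dilemma: 43 > 0 but NE gives 0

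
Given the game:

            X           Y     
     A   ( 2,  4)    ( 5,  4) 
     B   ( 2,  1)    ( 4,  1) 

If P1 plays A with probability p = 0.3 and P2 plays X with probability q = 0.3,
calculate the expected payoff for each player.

E[P1] = 3.61, E[P2] = 1.9

Work:
E[P1] = p·q·π₁(A,X) + p·(1-q)·π₁(A,Y) + (1-p)·q·π₁(B,X) + (1-p)·(1-q)·π₁(B,Y)
= 0.3·0.3·2 + 0.3·0.7·5 + 0.7·0.3·2 + 0.7·0.7·4
= 3.61

E[P2] = 1.9 (similar calculation)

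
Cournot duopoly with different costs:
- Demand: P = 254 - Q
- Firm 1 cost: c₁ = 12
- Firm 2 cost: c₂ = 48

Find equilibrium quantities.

q₁* = 92.67, q₂* = 56.67

Work:
Reaction: q₁ = (254 - 12 - q₂)/2
Reaction: q₂ = (254 - 48 - q₁)/2
Solve simultaneously:
q₁* = (254 - 2×12 + 48)/3 = 92.67
q₂* = (254 - 2×48 + 12)/3 = 56.67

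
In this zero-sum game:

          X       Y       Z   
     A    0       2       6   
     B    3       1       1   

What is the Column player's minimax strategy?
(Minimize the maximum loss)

Column should play Y, value = 2

Work:
Column player minimizes Row's maximum payoff:
Column X: max payoff to Row = 3
Column Y: max payoff to Row = 2
Column Z: max payoff to Row = 6
Minimum is 2, achieved by column Y.
Minimax strategy: Y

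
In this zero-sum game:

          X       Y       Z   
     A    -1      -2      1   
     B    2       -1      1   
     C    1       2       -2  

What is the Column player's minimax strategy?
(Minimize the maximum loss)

Column should play Z, value = 1

Work:
Column player minimizes Row's maximum payoff:
Column X: max payoff to Row = 2
Column Y: max payoff to Row = 2
Column Z: max payoff to Row = 1
Minimum is 1, achieved by column Z.
Minimax strategy: Z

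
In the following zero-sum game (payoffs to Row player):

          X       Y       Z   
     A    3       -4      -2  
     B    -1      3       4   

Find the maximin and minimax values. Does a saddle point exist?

Maximin = -1, Minimax = 3, Saddle: False

Work:
Row minimums: [-4, -1] → maximin = -1
Column maximums: [3, 3, 4] → minimax = 3
No saddle point (maximin ≠ minimax). Mixed strategy needed.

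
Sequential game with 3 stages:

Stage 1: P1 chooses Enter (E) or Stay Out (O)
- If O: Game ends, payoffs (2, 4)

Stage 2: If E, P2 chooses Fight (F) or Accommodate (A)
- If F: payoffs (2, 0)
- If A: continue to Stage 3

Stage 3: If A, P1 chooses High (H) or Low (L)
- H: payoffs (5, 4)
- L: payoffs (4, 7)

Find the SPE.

SPE: (E, A, H); Outcome (5, 4)

Work:
Stage 3: P1 chooses H (5 vs 4)
Stage 2: P2: F->0, A->4 (anticipating H). Choose A
Stage 1: P1: O->2, E->5 (anticipating A, H). Choose E
SPE path: E -> A -> H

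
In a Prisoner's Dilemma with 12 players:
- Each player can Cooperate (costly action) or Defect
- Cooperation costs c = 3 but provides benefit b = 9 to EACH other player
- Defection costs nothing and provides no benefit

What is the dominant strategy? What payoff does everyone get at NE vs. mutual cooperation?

Dominant: Defect; NE payoff = 0; Coop payoff = 96

Work:
Defect dominates (saves cost c = 3, benefit to others is external)
NE: All defect → everyone gets 0
If all cooperate: each receives (11)×9 - 3 = 96
Social dilemma: 96 > 0 but NE gives 0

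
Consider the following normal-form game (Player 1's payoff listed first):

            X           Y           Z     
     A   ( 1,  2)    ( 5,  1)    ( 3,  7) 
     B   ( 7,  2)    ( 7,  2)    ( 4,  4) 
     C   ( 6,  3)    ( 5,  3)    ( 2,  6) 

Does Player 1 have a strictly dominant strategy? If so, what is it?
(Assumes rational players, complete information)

Yes, Player 1's strictly dominant strategy is B

Work:
A strategy strictly dominates another if it gives a strictly higher payoff against every opponent action. Compare each pair of P1's strategies column-by-column:
  A vs B: [1 vs 7, 5 vs 7, 3 vs 4] → A does not strictly dominate B (column X: 1 ≤ 7)
  A vs C: [1 vs 6, 5 vs 5, 3 vs 2] → A does not strictly dominate C (column X: 1 ≤ 6)
  B vs A: [7 vs 1, 7 vs 5, 4 vs 3] → B strictly dominates A
  B vs C: [7 vs 6, 7 vs 5, 4 vs 2] → B strictly dominates C
  C vs A: [6 vs 1, 5 vs 5, 2 vs 3] → C does not strictly dominate A (column Y: 5 ≤ 5)
  C vs B: [6 vs 7, 5 vs 7, 2 vs 4] → C does not strictly dominate B (column X: 6 ≤ 7)
B strictly dominates every other strategy → strictly dominant.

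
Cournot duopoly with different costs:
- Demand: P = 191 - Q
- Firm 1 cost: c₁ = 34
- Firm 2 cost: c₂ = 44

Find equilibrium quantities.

q₁* = 55.67, q₂* = 45.67

Work:
Reaction: q₁ = (191 - 34 - q₂)/2
Reaction: q₂ = (191 - 44 - q₁)/2
Solve simultaneously:
q₁* = (191 - 2×34 + 44)/3 = 55.67
q₂* = (191 - 2×44 + 34)/3 = 45.67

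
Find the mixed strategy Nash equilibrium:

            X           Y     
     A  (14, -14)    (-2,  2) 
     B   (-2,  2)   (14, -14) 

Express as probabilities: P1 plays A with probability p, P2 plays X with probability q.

p = 0.5, q = 0.5

Work:
Find probabilities that make opponent indifferent:
P2 chooses q to make P1 indifferent between A and B
P1 chooses p to make P2 indifferent between X and Y
Mixed NE: P1 plays (A: 0.5, B: 0.5), P2 plays (X: 0.5, Y: 0.5)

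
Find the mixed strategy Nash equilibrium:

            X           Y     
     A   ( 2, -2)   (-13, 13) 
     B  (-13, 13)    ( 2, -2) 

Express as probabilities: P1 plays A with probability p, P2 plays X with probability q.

p = 0.5, q = 0.5

Work:
Find probabilities that make opponent indifferent:
P2 chooses q to make P1 indifferent between A and B
P1 chooses p to make P2 indifferent between X and Y
Mixed NE: P1 plays (A: 0.5, B: 0.5), P2 plays (X: 0.5, Y: 0.5)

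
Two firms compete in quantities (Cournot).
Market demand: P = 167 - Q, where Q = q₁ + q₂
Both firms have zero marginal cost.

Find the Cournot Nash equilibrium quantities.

q₁* = q₂* = 55.67; P* = 55.67

Work:
Profit: π_i = P·q_i = (a - q_i - q_j)·q_i
FOC: ∂π_i/∂q_i = a - 2q_i - q_j = 0
Reaction function: q_i = (167 - q_j)/2
Symmetry: q* = 167/3 = 55.67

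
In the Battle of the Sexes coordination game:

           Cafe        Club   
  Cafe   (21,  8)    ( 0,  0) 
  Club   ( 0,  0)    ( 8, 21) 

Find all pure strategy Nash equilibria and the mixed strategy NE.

Pure NE: (Cafe, Cafe) and (Club, Club); Mixed NE: p = 0.7241, q = 0.2759

Work:
Check pure NE:
(Cafe, Cafe): (21, 8) - no unilateral deviation beneficial
(Club, Club): (8, 21) - no unilateral deviation beneficial
Mixed NE: P1 plays Cafe with p = 0.7241, P2 plays Cafe with q = 0.2759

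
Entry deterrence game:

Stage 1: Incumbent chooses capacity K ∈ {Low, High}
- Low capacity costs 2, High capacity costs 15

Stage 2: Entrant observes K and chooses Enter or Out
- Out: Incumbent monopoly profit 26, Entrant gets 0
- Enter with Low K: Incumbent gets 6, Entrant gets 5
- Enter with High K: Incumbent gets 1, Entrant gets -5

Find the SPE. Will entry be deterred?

SPE: (High, Enter|Low, Out|High); Entry deterred. Incumbent net profit = 11

Work:
After Low K: Entrant enters (5 > 0)
After High K: Entrant stays out (-5 < 0)
Incumbent: Low → 6−2=4, High → 26−15=11
Incumbent chooses High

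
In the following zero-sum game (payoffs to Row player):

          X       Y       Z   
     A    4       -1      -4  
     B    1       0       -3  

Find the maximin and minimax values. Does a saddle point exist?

Maximin = -3, Minimax = -3, Saddle: True

Work:
Row minimums: [-4, -3] → maximin = -3
Column maximums: [4, 0, -3] → minimax = -3
Saddle point exists! Game value = -3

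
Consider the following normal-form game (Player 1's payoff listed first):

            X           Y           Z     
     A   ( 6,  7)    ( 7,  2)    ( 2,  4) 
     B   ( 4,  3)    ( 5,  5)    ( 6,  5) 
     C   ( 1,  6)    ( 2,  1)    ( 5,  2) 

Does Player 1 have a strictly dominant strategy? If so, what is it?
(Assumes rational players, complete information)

No strictly dominant strategy exists for Player 1

Work:
A strategy strictly dominates another if it gives a strictly higher payoff against every opponent action. Compare each pair of P1's strategies column-by-column:
  A vs B: [6 vs 4, 7 vs 5, 2 vs 6] → A does not strictly dominate B (column Z: 2 ≤ 6)
  A vs C: [6 vs 1, 7 vs 2, 2 vs 5] → A does not strictly dominate C (column Z: 2 ≤ 5)
  B vs A: [4 vs 6, 5 vs 7, 6 vs 2] → B does not strictly dominate A (column X: 4 ≤ 6)
  B vs C: [4 vs 1, 5 vs 2, 6 vs 5] → B strictly dominates C
  C vs A: [1 vs 6, 2 vs 7, 5 vs 2] → C does not strictly dominate A (column X: 1 ≤ 6)
  C vs B: [1 vs 4, 2 vs 5, 5 vs 6] → C does not strictly dominate B (column X: 1 ≤ 4)
No single strategy strictly dominates all others → no strictly dominant strategy.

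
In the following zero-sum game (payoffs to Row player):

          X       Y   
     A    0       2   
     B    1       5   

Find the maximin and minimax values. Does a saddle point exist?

Maximin = 1, Minimax = 1, Saddle: True

Work:
Row minimums: [0, 1] → maximin = 1
Column maximums: [1, 5] → minimax = 1
Saddle point exists! Game value = 1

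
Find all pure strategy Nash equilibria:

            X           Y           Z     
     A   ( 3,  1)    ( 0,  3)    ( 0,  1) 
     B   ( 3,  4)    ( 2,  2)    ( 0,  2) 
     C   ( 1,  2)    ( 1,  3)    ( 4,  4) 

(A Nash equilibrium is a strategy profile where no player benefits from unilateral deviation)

Nash equilibrium: (B, X), (C, Z)

Work:
Best responses:
  P1 vs X: payoffs [3, 3, 1] → best response A/B (payoff 3)
  P1 vs Y: payoffs [0, 2, 1] → best response B (payoff 2)
  P1 vs Z: payoffs [0, 0, 4] → best response C (payoff 4)
  P2 vs A: payoffs [1, 3, 1] → best response Y (payoff 3)
  P2 vs B: payoffs [4, 2, 2] → best response X (payoff 4)
  P2 vs C: payoffs [2, 3, 4] → best response Z (payoff 4)
Mutual best responses: (B,X), (C,Z) → Nash equilibria.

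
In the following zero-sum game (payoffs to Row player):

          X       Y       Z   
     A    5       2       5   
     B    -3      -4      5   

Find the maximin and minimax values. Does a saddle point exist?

Maximin = 2, Minimax = 2, Saddle: True

Work:
Row minimums: [2, -4] → maximin = 2
Column maximums: [5, 2, 5] → minimax = 2
Saddle point exists! Game value = 2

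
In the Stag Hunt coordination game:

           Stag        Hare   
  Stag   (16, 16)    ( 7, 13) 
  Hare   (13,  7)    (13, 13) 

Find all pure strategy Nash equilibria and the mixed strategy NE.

Pure NE: (Stag, Stag) and (Hare, Hare); Mixed NE: p = 0.6667, q = 0.6667

Work:
Check pure NE:
(Stag, Stag): (16, 16) - no unilateral deviation beneficial
(Hare, Hare): (13, 13) - no unilateral deviation beneficial
Mixed NE: P1 plays Stag with p = 0.6667, P2 plays Stag with q = 0.6667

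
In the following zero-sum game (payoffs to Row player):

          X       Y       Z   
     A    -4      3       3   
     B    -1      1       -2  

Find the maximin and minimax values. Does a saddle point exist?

Maximin = -2, Minimax = -1, Saddle: False

Work:
Row minimums: [-4, -2] → maximin = -2
Column maximums: [-1, 3, 3] → minimax = -1
No saddle point (maximin ≠ minimax). Mixed strategy needed.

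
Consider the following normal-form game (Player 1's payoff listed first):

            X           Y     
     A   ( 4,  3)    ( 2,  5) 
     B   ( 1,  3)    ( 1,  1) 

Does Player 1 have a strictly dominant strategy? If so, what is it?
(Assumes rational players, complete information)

Yes, Player 1's strictly dominant strategy is A

Work:
A strategy strictly dominates another if it gives a strictly higher payoff against every opponent action. Compare each pair of P1's strategies column-by-column:
  A vs B: [4 vs 1, 2 vs 1] → A strictly dominates B
  B vs A: [1 vs 4, 1 vs 2] → B does not strictly dominate A (column X: 1 ≤ 4)
A strictly dominates every other strategy → strictly dominant.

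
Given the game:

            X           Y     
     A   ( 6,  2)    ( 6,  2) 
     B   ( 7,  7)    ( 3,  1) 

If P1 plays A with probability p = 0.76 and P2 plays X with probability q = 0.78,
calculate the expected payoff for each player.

E[P1] = 6.0288, E[P2] = 2.8832

Work:
E[P1] = p·q·π₁(A,X) + p·(1-q)·π₁(A,Y) + (1-p)·q·π₁(B,X) + (1-p)·(1-q)·π₁(B,Y)
= 0.76·0.78·6 + 0.76·0.22·6 + 0.24·0.78·7 + 0.24·0.22·3
= 6.0288

E[P2] = 2.8832 (similar calculation)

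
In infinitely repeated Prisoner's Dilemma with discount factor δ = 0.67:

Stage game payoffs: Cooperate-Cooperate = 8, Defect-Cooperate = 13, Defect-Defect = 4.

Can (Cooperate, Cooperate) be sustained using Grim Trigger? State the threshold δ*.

δ* = 0.5556; since δ = 0.67 ≥ 0.5556, cooperation can be sustained

Work:
For Grim Trigger:
Cooperate forever: 8/(1-δ)
Defect then punished: 13 + 4·δ/(1-δ)
Need: 8/(1-δ) ≥ 13 + 4·δ/(1-δ)
Solving: δ ≥ (T-R)/(T-P) = (13-8)/(13-4) = 0.5556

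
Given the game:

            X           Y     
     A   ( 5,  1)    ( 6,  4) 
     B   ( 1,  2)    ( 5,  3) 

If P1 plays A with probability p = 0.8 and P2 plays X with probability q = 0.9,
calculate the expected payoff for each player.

E[P1] = 4.36, E[P2] = 1.46

Work:
E[P1] = p·q·π₁(A,X) + p·(1-q)·π₁(A,Y) + (1-p)·q·π₁(B,X) + (1-p)·(1-q)·π₁(B,Y)
= 0.8·0.9·5 + 0.8·0.1·6 + 0.2·0.9·1 + 0.2·0.1·5
= 4.36

E[P2] = 1.46 (similar calculation)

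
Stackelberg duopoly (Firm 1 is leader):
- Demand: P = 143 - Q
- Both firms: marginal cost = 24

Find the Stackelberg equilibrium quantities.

q₁* (leader) = 59.5, q₂* (follower) = 29.75

Work:
Follower's reaction: q₂ = (a - c - q₁)/2
Leader substitutes: π₁ = q₁·(a - q₁ - (a-c-q₁)/2 - c)
FOC: q₁* = (143 - 24)/2 = 59.50
Then: q₂* = (143 - 24 - 59.5)/2 = 29.75
Leader has first-mover advantage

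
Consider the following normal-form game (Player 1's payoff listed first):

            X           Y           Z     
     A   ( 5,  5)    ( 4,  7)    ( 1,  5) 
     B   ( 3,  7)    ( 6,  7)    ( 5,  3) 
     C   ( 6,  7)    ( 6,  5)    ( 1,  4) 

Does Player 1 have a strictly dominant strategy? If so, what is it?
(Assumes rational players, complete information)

No strictly dominant strategy exists for Player 1

Work:
A strategy strictly dominates another if it gives a strictly higher payoff against every opponent action. Compare each pair of P1's strategies column-by-column:
  A vs B: [5 vs 3, 4 vs 6, 1 vs 5] → A does not strictly dominate B (column Y: 4 ≤ 6)
  A vs C: [5 vs 6, 4 vs 6, 1 vs 1] → A does not strictly dominate C (column X: 5 ≤ 6)
  B vs A: [3 vs 5, 6 vs 4, 5 vs 1] → B does not strictly dominate A (column X: 3 ≤ 5)
  B vs C: [3 vs 6, 6 vs 6, 5 vs 1] → B does not strictly dominate C (column X: 3 ≤ 6)
  C vs A: [6 vs 5, 6 vs 4, 1 vs 1] → C does not strictly dominate A (column Z: 1 ≤ 1)
  C vs B: [6 vs 3, 6 vs 6, 1 vs 5] → C does not strictly dominate B (column Y: 6 ≤ 6)
No single strategy strictly dominates all others → no strictly dominant strategy.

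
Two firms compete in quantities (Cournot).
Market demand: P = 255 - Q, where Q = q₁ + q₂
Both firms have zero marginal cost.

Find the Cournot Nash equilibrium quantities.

q₁* = q₂* = 85.0; P* = 85.0

Work:
Profit: π_i = P·q_i = (a - q_i - q_j)·q_i
FOC: ∂π_i/∂q_i = a - 2q_i - q_j = 0
Reaction function: q_i = (255 - q_j)/2
Symmetry: q* = 255/3 = 85.0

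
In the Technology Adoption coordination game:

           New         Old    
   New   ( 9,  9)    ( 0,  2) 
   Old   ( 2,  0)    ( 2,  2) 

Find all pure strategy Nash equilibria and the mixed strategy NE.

Pure NE: (New, New) and (Old, Old); Mixed NE: p = 0.2222, q = 0.2222

Work:
Check pure NE:
(New, New): (9, 9) - no unilateral deviation beneficial
(Old, Old): (2, 2) - no unilateral deviation beneficial
Mixed NE: P1 plays New with p = 0.2222, P2 plays New with q = 0.2222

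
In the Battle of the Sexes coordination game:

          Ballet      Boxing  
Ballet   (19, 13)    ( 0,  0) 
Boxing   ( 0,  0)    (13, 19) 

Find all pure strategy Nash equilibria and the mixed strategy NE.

Pure NE: (Ballet, Ballet) and (Boxing, Boxing); Mixed NE: p = 0.5938, q = 0.4062

Work:
Check pure NE:
(Ballet, Ballet): (19, 13) - no unilateral deviation beneficial
(Boxing, Boxing): (13, 19) - no unilateral deviation beneficial
Mixed NE: P1 plays Ballet with p = 0.5938, P2 plays Ballet with q = 0.4062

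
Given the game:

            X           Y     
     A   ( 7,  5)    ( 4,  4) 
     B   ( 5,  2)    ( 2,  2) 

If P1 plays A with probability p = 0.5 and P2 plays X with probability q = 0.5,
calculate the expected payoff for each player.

E[P1] = 4.5, E[P2] = 3.25

Work:
E[P1] = p·q·π₁(A,X) + p·(1-q)·π₁(A,Y) + (1-p)·q·π₁(B,X) + (1-p)·(1-q)·π₁(B,Y)
= 0.5·0.5·7 + 0.5·0.5·4 + 0.5·0.5·5 + 0.5·0.5·2
= 4.5

E[P2] = 3.25 (similar calculation)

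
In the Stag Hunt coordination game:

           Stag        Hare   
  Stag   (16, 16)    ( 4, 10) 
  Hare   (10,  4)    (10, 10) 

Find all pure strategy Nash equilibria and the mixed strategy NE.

Pure NE: (Stag, Stag) and (Hare, Hare); Mixed NE: p = 0.5, q = 0.5

Work:
Check pure NE:
(Stag, Stag): (16, 16) - no unilateral deviation beneficial
(Hare, Hare): (10, 10) - no unilateral deviation beneficial
Mixed NE: P1 plays Stag with p = 0.5, P2 plays Stag with q = 0.5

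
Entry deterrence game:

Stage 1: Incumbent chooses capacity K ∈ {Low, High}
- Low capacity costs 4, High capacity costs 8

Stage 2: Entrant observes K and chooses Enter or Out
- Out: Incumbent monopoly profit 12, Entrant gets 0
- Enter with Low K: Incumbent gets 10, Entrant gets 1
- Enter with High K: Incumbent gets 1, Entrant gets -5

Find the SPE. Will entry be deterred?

SPE: (Low, Enter|Low, Out|High); Entry not deterred. Incumbent net profit = 6, Entrant gets 1

Work:
After Low K: Entrant enters (1 > 0)
After High K: Entrant stays out (-5 < 0)
Incumbent: Low → 10−4=6, High → 12−8=4
Incumbent chooses Low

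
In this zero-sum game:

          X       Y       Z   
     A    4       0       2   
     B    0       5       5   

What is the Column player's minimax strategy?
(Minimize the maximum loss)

Column should play X, value = 4

Work:
Column player minimizes Row's maximum payoff:
Column X: max payoff to Row = 4
Column Y: max payoff to Row = 5
Column Z: max payoff to Row = 5
Minimum is 4, achieved by column X.
Minimax strategy: X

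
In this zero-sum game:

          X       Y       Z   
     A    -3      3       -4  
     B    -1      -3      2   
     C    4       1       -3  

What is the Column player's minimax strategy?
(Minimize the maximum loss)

Column should play Z, value = 2

Work:
Column player minimizes Row's maximum payoff:
Column X: max payoff to Row = 4
Column Y: max payoff to Row = 3
Column Z: max payoff to Row = 2
Minimum is 2, achieved by column Z.
Minimax strategy: Z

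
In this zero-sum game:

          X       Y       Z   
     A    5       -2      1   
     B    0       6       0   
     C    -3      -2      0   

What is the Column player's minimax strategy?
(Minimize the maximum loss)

Column should play Z, value = 1

Work:
Column player minimizes Row's maximum payoff:
Column X: max payoff to Row = 5
Column Y: max payoff to Row = 6
Column Z: max payoff to Row = 1
Minimum is 1, achieved by column Z.
Minimax strategy: Z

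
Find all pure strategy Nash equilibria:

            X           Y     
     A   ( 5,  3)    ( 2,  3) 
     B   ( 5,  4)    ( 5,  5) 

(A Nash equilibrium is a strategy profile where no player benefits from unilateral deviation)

Nash equilibrium: (A, X), (B, Y)

Work:
Best responses:
  P1 vs X: payoffs [5, 5] → best response A/B (payoff 5)
  P1 vs Y: payoffs [2, 5] → best response B (payoff 5)
  P2 vs A: payoffs [3, 3] → best response X/Y (payoff 3)
  P2 vs B: payoffs [4, 5] → best response Y (payoff 5)
Mutual best responses: (A,X), (B,Y) → Nash equilibria.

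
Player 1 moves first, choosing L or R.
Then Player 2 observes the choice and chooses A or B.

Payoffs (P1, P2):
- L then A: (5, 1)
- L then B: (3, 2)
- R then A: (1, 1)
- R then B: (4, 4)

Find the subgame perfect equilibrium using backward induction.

P1 plays R, P2 plays B after L and B after R; Payoff (4, 4)

Work:
Backward induction:
After L: P2 chooses B → P1 gets 3
After R: P2 chooses B → P1 gets 4
P1 chooses R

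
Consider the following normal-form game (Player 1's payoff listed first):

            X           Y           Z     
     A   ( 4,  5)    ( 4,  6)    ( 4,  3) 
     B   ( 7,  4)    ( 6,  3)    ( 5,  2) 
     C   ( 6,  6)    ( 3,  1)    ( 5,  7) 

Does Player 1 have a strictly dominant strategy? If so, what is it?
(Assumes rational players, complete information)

No strictly dominant strategy exists for Player 1

Work:
A strategy strictly dominates another if it gives a strictly higher payoff against every opponent action. Compare each pair of P1's strategies column-by-column:
  A vs B: [4 vs 7, 4 vs 6, 4 vs 5] → A does not strictly dominate B (column X: 4 ≤ 7)
  A vs C: [4 vs 6, 4 vs 3, 4 vs 5] → A does not strictly dominate C (column X: 4 ≤ 6)
  B vs A: [7 vs 4, 6 vs 4, 5 vs 4] → B strictly dominates A
  B vs C: [7 vs 6, 6 vs 3, 5 vs 5] → B does not strictly dominate C (column Z: 5 ≤ 5)
  C vs A: [6 vs 4, 3 vs 4, 5 vs 4] → C does not strictly dominate A (column Y: 3 ≤ 4)
  C vs B: [6 vs 7, 3 vs 6, 5 vs 5] → C does not strictly dominate B (column X: 6 ≤ 7)
No single strategy strictly dominates all others → no strictly dominant strategy.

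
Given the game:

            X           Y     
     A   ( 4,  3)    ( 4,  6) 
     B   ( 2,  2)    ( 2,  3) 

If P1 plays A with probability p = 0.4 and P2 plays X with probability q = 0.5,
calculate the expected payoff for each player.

E[P1] = 2.8, E[P2] = 3.3

Work:
E[P1] = p·q·π₁(A,X) + p·(1-q)·π₁(A,Y) + (1-p)·q·π₁(B,X) + (1-p)·(1-q)·π₁(B,Y)
= 0.4·0.5·4 + 0.4·0.5·4 + 0.6·0.5·2 + 0.6·0.5·2
= 2.8

E[P2] = 3.3 (similar calculation)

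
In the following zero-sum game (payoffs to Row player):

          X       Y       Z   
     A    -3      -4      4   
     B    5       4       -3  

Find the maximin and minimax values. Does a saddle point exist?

Maximin = -3, Minimax = 4, Saddle: False

Work:
Row minimums: [-4, -3] → maximin = -3
Column maximums: [5, 4, 4] → minimax = 4
No saddle point (maximin ≠ minimax). Mixed strategy needed.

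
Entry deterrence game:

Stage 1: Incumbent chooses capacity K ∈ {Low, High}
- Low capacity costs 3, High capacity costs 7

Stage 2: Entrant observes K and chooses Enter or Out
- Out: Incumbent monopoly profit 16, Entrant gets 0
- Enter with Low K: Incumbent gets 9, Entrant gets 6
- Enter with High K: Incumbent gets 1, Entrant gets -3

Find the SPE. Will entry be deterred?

SPE: (High, Enter|Low, Out|High); Entry deterred. Incumbent net profit = 9

Work:
After Low K: Entrant enters (6 > 0)
After High K: Entrant stays out (-3 < 0)
Incumbent: Low → 9−3=6, High → 16−7=9
Incumbent chooses High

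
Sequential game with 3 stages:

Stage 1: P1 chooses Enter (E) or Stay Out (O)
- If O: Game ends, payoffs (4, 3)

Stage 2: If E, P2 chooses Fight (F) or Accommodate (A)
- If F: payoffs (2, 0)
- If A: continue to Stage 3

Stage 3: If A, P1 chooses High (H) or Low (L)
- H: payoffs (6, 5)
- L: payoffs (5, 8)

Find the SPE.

SPE: (E, A, H); Outcome (6, 5)

Work:
Stage 3: P1 chooses H (6 vs 5)
Stage 2: P2: F->0, A->5 (anticipating H). Choose A
Stage 1: P1: O->4, E->6 (anticipating A, H). Choose E
SPE path: E -> A -> H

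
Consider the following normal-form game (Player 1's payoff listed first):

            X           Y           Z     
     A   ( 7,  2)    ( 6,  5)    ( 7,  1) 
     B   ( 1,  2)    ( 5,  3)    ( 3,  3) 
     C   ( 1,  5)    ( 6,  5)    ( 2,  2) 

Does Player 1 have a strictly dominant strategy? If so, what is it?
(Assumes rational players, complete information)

No strictly dominant strategy exists for Player 1

Work:
A strategy strictly dominates another if it gives a strictly higher payoff against every opponent action. Compare each pair of P1's strategies column-by-column:
  A vs B: [7 vs 1, 6 vs 5, 7 vs 3] → A strictly dominates B
  A vs C: [7 vs 1, 6 vs 6, 7 vs 2] → A does not strictly dominate C (column Y: 6 ≤ 6)
  B vs A: [1 vs 7, 5 vs 6, 3 vs 7] → B does not strictly dominate A (column X: 1 ≤ 7)
  B vs C: [1 vs 1, 5 vs 6, 3 vs 2] → B does not strictly dominate C (column X: 1 ≤ 1)
  C vs A: [1 vs 7, 6 vs 6, 2 vs 7] → C does not strictly dominate A (column X: 1 ≤ 7)
  C vs B: [1 vs 1, 6 vs 5, 2 vs 3] → C does not strictly dominate B (column X: 1 ≤ 1)
No single strategy strictly dominates all others → no strictly dominant strategy.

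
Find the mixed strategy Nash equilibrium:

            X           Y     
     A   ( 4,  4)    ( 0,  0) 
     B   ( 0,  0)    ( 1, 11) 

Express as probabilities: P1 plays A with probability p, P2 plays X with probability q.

p = 0.7333, q = 0.2

Work:
Find probabilities that make opponent indifferent:
P2 chooses q to make P1 indifferent between A and B
P1 chooses p to make P2 indifferent between X and Y
Mixed NE: P1 plays (A: 0.7333, B: 0.2667), P2 plays (X: 0.2, Y: 0.8)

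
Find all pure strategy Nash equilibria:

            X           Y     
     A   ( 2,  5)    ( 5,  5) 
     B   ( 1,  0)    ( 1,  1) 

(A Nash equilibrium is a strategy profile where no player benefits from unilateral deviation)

Nash equilibrium: (A, X), (A, Y)

Work:
Best responses:
  P1 vs X: payoffs [2, 1] → best response A (payoff 2)
  P1 vs Y: payoffs [5, 1] → best response A (payoff 5)
  P2 vs A: payoffs [5, 5] → best response X/Y (payoff 5)
  P2 vs B: payoffs [0, 1] → best response Y (payoff 1)
Mutual best responses: (A,X), (A,Y) → Nash equilibria.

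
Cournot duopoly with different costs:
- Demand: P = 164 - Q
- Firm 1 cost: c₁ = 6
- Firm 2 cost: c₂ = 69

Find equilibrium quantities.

q₁* = 73.67, q₂* = 10.67

Work:
Reaction: q₁ = (164 - 6 - q₂)/2
Reaction: q₂ = (164 - 69 - q₁)/2
Solve simultaneously:
q₁* = (164 - 2×6 + 69)/3 = 73.67
q₂* = (164 - 2×69 + 6)/3 = 10.67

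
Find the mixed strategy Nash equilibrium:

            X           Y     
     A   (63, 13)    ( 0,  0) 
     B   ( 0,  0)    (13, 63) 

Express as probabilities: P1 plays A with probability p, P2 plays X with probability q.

p = 0.8289, q = 0.1711

Work:
Find probabilities that make opponent indifferent:
P2 chooses q to make P1 indifferent between A and B
P1 chooses p to make P2 indifferent between X and Y
Mixed NE: P1 plays (A: 0.8289, B: 0.1711), P2 plays (X: 0.1711, Y: 0.8289)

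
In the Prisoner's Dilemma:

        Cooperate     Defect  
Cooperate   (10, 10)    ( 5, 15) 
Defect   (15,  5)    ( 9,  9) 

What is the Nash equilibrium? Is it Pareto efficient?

(Defect, Defect) is NE; not Pareto efficient

Work:
Defect dominates Cooperate for both players:
If P2 cooperates: Defect (15) > Cooperate (10)
If P2 defects: Defect (9) > Cooperate (5)
NE: (Defect, Defect) with payoff (9, 9)
But (Cooperate, Cooperate) = (10, 10) Pareto dominates (9, 9)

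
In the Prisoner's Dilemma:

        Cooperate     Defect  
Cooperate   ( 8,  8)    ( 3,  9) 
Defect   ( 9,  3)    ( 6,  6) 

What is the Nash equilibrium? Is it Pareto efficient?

(Defect, Defect) is NE; not Pareto efficient

Work:
Defect dominates Cooperate for both players:
If P2 cooperates: Defect (9) > Cooperate (8)
If P2 defects: Defect (6) > Cooperate (3)
NE: (Defect, Defect) with payoff (6, 6)
But (Cooperate, Cooperate) = (8, 8) Pareto dominates (6, 6)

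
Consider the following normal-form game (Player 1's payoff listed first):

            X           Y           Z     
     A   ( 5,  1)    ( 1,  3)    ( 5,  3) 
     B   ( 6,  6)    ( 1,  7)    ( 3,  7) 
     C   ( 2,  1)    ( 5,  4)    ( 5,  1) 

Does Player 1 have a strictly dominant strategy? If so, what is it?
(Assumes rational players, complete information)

No strictly dominant strategy exists for Player 1

Work:
A strategy strictly dominates another if it gives a strictly higher payoff against every opponent action. Compare each pair of P1's strategies column-by-column:
  A vs B: [5 vs 6, 1 vs 1, 5 vs 3] → A does not strictly dominate B (column X: 5 ≤ 6)
  A vs C: [5 vs 2, 1 vs 5, 5 vs 5] → A does not strictly dominate C (column Y: 1 ≤ 5)
  B vs A: [6 vs 5, 1 vs 1, 3 vs 5] → B does not strictly dominate A (column Y: 1 ≤ 1)
  B vs C: [6 vs 2, 1 vs 5, 3 vs 5] → B does not strictly dominate C (column Y: 1 ≤ 5)
  C vs A: [2 vs 5, 5 vs 1, 5 vs 5] → C does not strictly dominate A (column X: 2 ≤ 5)
  C vs B: [2 vs 6, 5 vs 1, 5 vs 3] → C does not strictly dominate B (column X: 2 ≤ 6)
No single strategy strictly dominates all others → no strictly dominant strategy.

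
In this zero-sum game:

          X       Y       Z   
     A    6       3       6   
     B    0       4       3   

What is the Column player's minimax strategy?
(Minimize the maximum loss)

Column should play Y, value = 4

Work:
Column player minimizes Row's maximum payoff:
Column X: max payoff to Row = 6
Column Y: max payoff to Row = 4
Column Z: max payoff to Row = 6
Minimum is 4, achieved by column Y.
Minimax strategy: Y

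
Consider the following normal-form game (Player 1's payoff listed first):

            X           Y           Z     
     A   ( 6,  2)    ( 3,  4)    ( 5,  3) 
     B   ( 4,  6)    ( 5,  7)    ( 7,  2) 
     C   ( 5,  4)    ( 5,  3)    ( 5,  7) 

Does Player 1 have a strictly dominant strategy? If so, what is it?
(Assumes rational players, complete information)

No strictly dominant strategy exists for Player 1

Work:
A strategy strictly dominates another if it gives a strictly higher payoff against every opponent action. Compare each pair of P1's strategies column-by-column:
  A vs B: [6 vs 4, 3 vs 5, 5 vs 7] → A does not strictly dominate B (column Y: 3 ≤ 5)
  A vs C: [6 vs 5, 3 vs 5, 5 vs 5] → A does not strictly dominate C (column Y: 3 ≤ 5)
  B vs A: [4 vs 6, 5 vs 3, 7 vs 5] → B does not strictly dominate A (column X: 4 ≤ 6)
  B vs C: [4 vs 5, 5 vs 5, 7 vs 5] → B does not strictly dominate C (column X: 4 ≤ 5)
  C vs A: [5 vs 6, 5 vs 3, 5 vs 5] → C does not strictly dominate A (column X: 5 ≤ 6)
  C vs B: [5 vs 4, 5 vs 5, 5 vs 7] → C does not strictly dominate B (column Y: 5 ≤ 5)
No single strategy strictly dominates all others → no strictly dominant strategy.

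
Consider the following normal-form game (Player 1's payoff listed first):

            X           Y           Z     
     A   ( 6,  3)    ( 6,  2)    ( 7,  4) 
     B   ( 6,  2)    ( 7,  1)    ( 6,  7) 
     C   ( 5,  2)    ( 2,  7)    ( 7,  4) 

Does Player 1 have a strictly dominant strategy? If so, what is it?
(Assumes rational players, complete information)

No strictly dominant strategy exists for Player 1

Work:
A strategy strictly dominates another if it gives a strictly higher payoff against every opponent action. Compare each pair of P1's strategies column-by-column:
  A vs B: [6 vs 6, 6 vs 7, 7 vs 6] → A does not strictly dominate B (column X: 6 ≤ 6)
  A vs C: [6 vs 5, 6 vs 2, 7 vs 7] → A does not strictly dominate C (column Z: 7 ≤ 7)
  B vs A: [6 vs 6, 7 vs 6, 6 vs 7] → B does not strictly dominate A (column X: 6 ≤ 6)
  B vs C: [6 vs 5, 7 vs 2, 6 vs 7] → B does not strictly dominate C (column Z: 6 ≤ 7)
  C vs A: [5 vs 6, 2 vs 6, 7 vs 7] → C does not strictly dominate A (column X: 5 ≤ 6)
  C vs B: [5 vs 6, 2 vs 7, 7 vs 6] → C does not strictly dominate B (column X: 5 ≤ 6)
No single strategy strictly dominates all others → no strictly dominant strategy.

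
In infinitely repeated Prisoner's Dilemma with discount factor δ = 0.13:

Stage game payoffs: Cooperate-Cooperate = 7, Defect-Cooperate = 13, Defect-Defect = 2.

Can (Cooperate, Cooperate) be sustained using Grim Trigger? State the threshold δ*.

δ* = 0.5455; since δ = 0.13 < 0.5455, cooperation cannot be sustained

Work:
For Grim Trigger:
Cooperate forever: 7/(1-δ)
Defect then punished: 13 + 2·δ/(1-δ)
Need: 7/(1-δ) ≥ 13 + 2·δ/(1-δ)
Solving: δ ≥ (T-R)/(T-P) = (13-7)/(13-2) = 0.5455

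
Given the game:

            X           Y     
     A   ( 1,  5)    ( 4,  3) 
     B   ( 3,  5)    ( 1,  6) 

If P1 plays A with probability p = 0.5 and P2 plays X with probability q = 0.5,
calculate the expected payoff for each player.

E[P1] = 2.25, E[P2] = 4.75

Work:
E[P1] = p·q·π₁(A,X) + p·(1-q)·π₁(A,Y) + (1-p)·q·π₁(B,X) + (1-p)·(1-q)·π₁(B,Y)
= 0.5·0.5·1 + 0.5·0.5·4 + 0.5·0.5·3 + 0.5·0.5·1
= 2.25

E[P2] = 4.75 (similar calculation)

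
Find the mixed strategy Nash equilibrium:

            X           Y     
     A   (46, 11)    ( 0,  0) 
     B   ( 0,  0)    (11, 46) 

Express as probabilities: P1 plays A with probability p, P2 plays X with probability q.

p = 0.807, q = 0.193

Work:
Find probabilities that make opponent indifferent:
P2 chooses q to make P1 indifferent between A and B
P1 chooses p to make P2 indifferent between X and Y
Mixed NE: P1 plays (A: 0.807, B: 0.193), P2 plays (X: 0.193, Y: 0.807)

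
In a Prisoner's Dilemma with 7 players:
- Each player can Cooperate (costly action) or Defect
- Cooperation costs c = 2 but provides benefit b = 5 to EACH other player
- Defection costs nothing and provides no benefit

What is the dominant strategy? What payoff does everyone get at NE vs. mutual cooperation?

Dominant: Defect; NE payoff = 0; Coop payoff = 28

Work:
Defect dominates (saves cost c = 2, benefit to others is external)
NE: All defect → everyone gets 0
If all cooperate: each receives (6)×5 - 2 = 28
Social dilemma: 28 > 0 but NE gives 0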